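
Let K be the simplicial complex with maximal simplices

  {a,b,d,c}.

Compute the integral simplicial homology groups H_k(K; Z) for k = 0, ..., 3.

Fix the vertex order a < b < c < d and write every simplex with vertices in increasing order. Then dim K = 3 and the simplices of K are:

  0-simplices (4): a, b, c, d
  1-simplices (6): ab, ac, ad, bc, bd, cd
  2-simplices (4): abc, abd, acd, bcd
  3-simplices (1): abcd

so the chain groups are C_0 ≅ Z^4, C_1 ≅ Z^6, C_2 ≅ Z^4, C_3 ≅ Z^1.

Boundary ∂_1: C_1 → C_0 is given by ∂[p,q] = [q] − [p]. For instance
  ∂bd = d − b.
This gives a 4×6 integer matrix of rank 3; reducing to Smith normal form yields diagonal entries (1,1,1).

Boundary ∂_2: C_2 → C_1 maps a triangle to the signed sum of its edges. For instance
  ∂abd = bd − ad + ab,
  ∂bcd = cd − bd + bc.
The resulting 6×4 matrix has rank 3, and its Smith normal form has invariant factors (1,1,1).

Boundary ∂_3: C_3 → C_2 sends each 3-simplex σ to the alternating sum Σ_i (−1)^i (σ with its i-th vertex removed). For instance
  ∂abcd = bcd − acd + abd − abc.
As a 4×1 matrix over Z this has rank 1, with invariant factors (1).

Computing H_k = (kernel of ∂_k) / (image of ∂_{k+1}):

  H_0: rank C_0 − rank ∂_1 = 4 − 3 = 1, and the invariant factors of ∂_1 are all 1, so H_0 = Z.
  H_1: rank ker ∂_1 − rank ∂_2 = (6 − 3) − 3 = 0, and the invariant factors of ∂_2 are all 1, so H_1 = 0.
  H_2: rank ker ∂_2 − rank ∂_3 = (4 − 3) − 1 = 0, and the invariant factors of ∂_3 are all 1, so H_2 = 0.
  H_3: rank ker ∂_3 − rank ∂_4 = (1 − 1) − 0 = 0, and there is no ∂_4, so H_3 = 0.

(K is a triangulation of the 3-simplex.)

H_0 = Z,  H_1 = 0,  H_2 = 0,  H_3 = 0.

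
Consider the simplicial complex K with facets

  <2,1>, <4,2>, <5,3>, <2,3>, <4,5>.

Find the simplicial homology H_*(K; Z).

Order the vertices as 1 < 2 < 3 < 4 < 5. Listing each simplex with vertices in this order, K has dimension 1 with simplices:

  0-simplices (5): [1], [2], [3], [4], [5]
  1-simplices (5): [1,2], [2,3], [2,4], [3,5], [4,5]

giving chain groups C_0 ≅ Z^5, C_1 ≅ Z^5.

∂_1: C_1 → C_0 sends each edge [p,q] (with p < q) to q − p. For instance
  ∂[2,3] = [3] − [2].
The resulting 5×5 matrix has rank 4, and its Smith normal form has invariant factors (1,1,1,1).

Computing H_k = (kernel of ∂_k) / (image of ∂_{k+1}):

  H_0: rank C_0 − rank ∂_1 = 5 − 4 = 1, and the invariant factors of ∂_1 are all 1, so H_0 = Z.
  H_1: rank ker ∂_1 − rank ∂_2 = (5 − 4) − 0 = 1, and there is no ∂_2, so H_1 = Z.

H_0 ≅ Z,  H_1 ≅ Z.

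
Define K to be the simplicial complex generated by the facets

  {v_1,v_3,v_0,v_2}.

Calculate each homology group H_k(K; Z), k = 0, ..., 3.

H_0 ≅ Z,  H_1 = 0,  H_2 = 0,  H_3 = 0.

K has 4 vertices, 6 edges, 4 triangles, 1 3-simplex.
rank ∂_0 = 0, rank ∂_1 = 3 ⇒ b_0 = 4 − 0 − 3 = 1; all invariant factors of ∂_1 are 1 so no torsion. So H_0 = Z.
rank ∂_1 = 3, rank ∂_2 = 3 ⇒ b_1 = 6 − 3 − 3 = 0; all invariant factors of ∂_2 are 1 so no torsion. So H_1 = 0.
rank ∂_2 = 3, rank ∂_3 = 1 ⇒ b_2 = 4 − 3 − 1 = 0; all invariant factors of ∂_3 are 1 so no torsion. So H_2 = 0.
rank ∂_3 = 1, rank ∂_4 = 0 ⇒ b_3 = 1 − 1 − 0 = 0. So H_3 = 0.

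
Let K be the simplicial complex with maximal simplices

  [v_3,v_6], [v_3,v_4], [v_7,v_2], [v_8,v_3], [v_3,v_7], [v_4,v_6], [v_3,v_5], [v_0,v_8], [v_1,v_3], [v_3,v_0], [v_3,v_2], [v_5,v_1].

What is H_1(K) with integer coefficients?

H_1 = Z^4.

Order the vertices as v_0 < v_1 < v_2 < v_3 < v_4 < v_5 < v_6 < v_7 < v_8. Listing each simplex with vertices in this order, K has dimension 1 with simplices:

  0-simplices (9): [v_0], [v_1], [v_2], [v_3], [v_4], [v_5], [v_6], [v_7], [v_8]
  1-simplices (12): [v_0,v_3], [v_0,v_8], [v_1,v_3], [v_1,v_5], [v_2,v_3], [v_2,v_7], [v_3,v_4], [v_3,v_5], [v_3,v_6], [v_3,v_7], [v_3,v_8], [v_4,v_6]

giving chain groups C_0 ≅ Z^9, C_1 ≅ Z^12.

∂_1: C_1 → C_0 maps an edge to its endpoints' difference, ∂[p,q] = q − p.
The 9×12 boundary matrix has rank 8 and Smith normal form diag(1,1,1,1,1,1,1,1).

Now H_k = ker ∂_k / im ∂_{k+1}, so:

  H_1: rank ker ∂_1 − rank ∂_2 = (12 − 8) − 0 = 4, and there is no ∂_2, so H_1 = Z^4.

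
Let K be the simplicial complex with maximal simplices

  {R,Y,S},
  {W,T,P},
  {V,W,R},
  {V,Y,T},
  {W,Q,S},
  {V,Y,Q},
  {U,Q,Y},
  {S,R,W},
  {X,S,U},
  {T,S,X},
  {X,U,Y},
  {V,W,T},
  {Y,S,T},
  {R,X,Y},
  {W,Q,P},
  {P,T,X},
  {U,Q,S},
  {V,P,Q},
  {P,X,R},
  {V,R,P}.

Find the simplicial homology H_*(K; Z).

K has 10 vertices, 30 edges, 20 triangles.
rank ∂_0 = 0, rank ∂_1 = 9 ⇒ b_0 = 10 − 0 − 9 = 1; all invariant factors of ∂_1 are 1 so no torsion. So H_0 ≅ Z.
rank ∂_1 = 9, rank ∂_2 = 20 ⇒ b_1 = 30 − 9 − 20 = 1; ∂_2 has invariant factor(s) [2] giving torsion. So H_1 ≅ Z ⊕ Z/2.
rank ∂_2 = 20, rank ∂_3 = 0 ⇒ b_2 = 20 − 20 − 0 = 0. So H_2 ≅ 0.

H_0 ≅ Z,  H_1 ≅ Z ⊕ Z/2,  H_2 = 0.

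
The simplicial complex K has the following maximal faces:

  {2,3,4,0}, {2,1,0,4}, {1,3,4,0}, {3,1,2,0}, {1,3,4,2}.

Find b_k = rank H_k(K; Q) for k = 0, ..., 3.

b_0 = 1, b_1 = 0, b_2 = 0, b_3 = 1.

Take the total order 0 < 1 < 2 < 3 < 4 on the vertex set. Then K (dimension 3) consists of the simplices:

  0-simplices (5): [0], [1], [2], [3], [4]
  1-simplices (10): [0,1], [0,2], [0,3], [0,4], [1,2], [1,3], [1,4], [2,3], [2,4], [3,4]
  2-simplices (10): [0,1,2], [0,1,3], [0,1,4], [0,2,3], [0,2,4], [0,3,4], [1,2,3], [1,2,4], [1,3,4], [2,3,4]
  3-simplices (5): [0,1,2,3], [0,1,2,4], [0,1,3,4], [0,2,3,4], [1,2,3,4]

giving chain groups C_0 ≅ Z^5, C_1 ≅ Z^10, C_2 ≅ Z^10, C_3 ≅ Z^5.

∂_1: C_1 → C_0 maps an edge to its endpoints' difference, ∂[p,q] = q − p.
This gives a 5×10 integer matrix of rank 4; reducing to Smith normal form yields diagonal entries (1,1,1,1).

The boundary map ∂_2: C_2 → C_1 sends each 2-simplex [p,q,r] to [q,r] − [p,r] + [p,q]. For instance
  ∂[1,3,4] = [3,4] − [1,4] + [1,3],
  ∂[0,3,4] = [3,4] − [0,4] + [0,3].
The resulting 10×10 matrix has rank 6, and its Smith normal form has invariant factors (1,1,1,1,1,1).

∂_3: C_3 → C_2 sends each 3-simplex σ to the alternating sum Σ_i (−1)^i (σ with its i-th vertex removed). For instance
  ∂[0,1,3,4] = [1,3,4] − [0,3,4] + [0,1,4] − [0,1,3],
  ∂[0,1,2,4] = [1,2,4] − [0,2,4] + [0,1,4] − [0,1,2].
This gives a 10×5 integer matrix of rank 4; reducing to Smith normal form yields diagonal entries (1,1,1,1).

Computing H_k = (kernel of ∂_k) / (image of ∂_{k+1}):

  H_0: rank C_0 − rank ∂_1 = 5 − 4 = 1, and the invariant factors of ∂_1 are all 1, so H_0 = Z.
  H_1: rank ker ∂_1 − rank ∂_2 = (10 − 4) − 6 = 0, and the invariant factors of ∂_2 are all 1, so H_1 = 0.
  H_2: rank ker ∂_2 − rank ∂_3 = (10 − 6) − 4 = 0, and the invariant factors of ∂_3 are all 1, so H_2 = 0.
  H_3: rank ker ∂_3 − rank ∂_4 = (5 − 4) − 0 = 1, and there is no ∂_4, so H_3 = Z.

As a check, the Euler characteristic is 5 − 10 + 10 − 5 = 0, which agrees with 1 − 0 + 0 − 1 = 0.

Hence the Betti numbers are b_0 = 1, b_1 = 0, b_2 = 0, b_3 = 1.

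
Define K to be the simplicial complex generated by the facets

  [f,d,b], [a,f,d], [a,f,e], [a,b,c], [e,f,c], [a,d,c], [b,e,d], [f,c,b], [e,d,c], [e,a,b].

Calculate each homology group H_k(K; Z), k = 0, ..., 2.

Take the total order a < b < c < d < e < f on the vertex set. Then K (dimension 2) consists of the simplices:

  0-simplices (6): a, b, c, d, e, f
  1-simplices (15): ab, ac, ad, ae, af, bc, bd, be, bf, cd, ce, cf, de, df, ef
  2-simplices (10): abc, abe, acd, adf, aef, bcf, bde, bdf, cde, cef

Hence C_0 ≅ Z^6, C_1 ≅ Z^15, C_2 ≅ Z^10.

The boundary map ∂_1: C_1 → C_0 sends each edge [p,q] (with p < q) to q − p.
As a 6×15 matrix over Z this has rank 5, with invariant factors (1,1,1,1,1).

∂_2: C_2 → C_1 maps a triangle to the signed sum of its edges. For instance
  ∂aef = ef − af + ae,
  ∂acd = cd − ad + ac.
This gives a 15×10 integer matrix of rank 10; reducing to Smith normal form yields diagonal entries (1,1,1,1,1,1,1,1,1,2).

Computing H_k = (kernel of ∂_k) / (image of ∂_{k+1}):

  H_0: rank C_0 − rank ∂_1 = 6 − 5 = 1, and the invariant factors of ∂_1 are all 1, so H_0 = Z.
  H_1: rank ker ∂_1 − rank ∂_2 = (15 − 5) − 10 = 0, and ∂_2 has invariant factor 2 > 1, so H_1 = Z_2.
  H_2: rank ker ∂_2 − rank ∂_3 = (10 − 10) − 0 = 0, and there is no ∂_3, so H_2 = 0.

H_0 = Z,  H_1 = Z_2,  H_2 = 0.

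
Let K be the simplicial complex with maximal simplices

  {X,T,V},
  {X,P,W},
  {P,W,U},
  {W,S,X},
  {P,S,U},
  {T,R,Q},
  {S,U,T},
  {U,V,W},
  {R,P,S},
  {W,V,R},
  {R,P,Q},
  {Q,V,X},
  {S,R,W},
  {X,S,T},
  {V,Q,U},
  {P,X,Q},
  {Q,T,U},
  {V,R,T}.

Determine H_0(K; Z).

Order the vertices as P < Q < R < S < T < U < V < W < X. Listing each simplex with vertices in this order, K has dimension 2 with simplices:

  0-simplices (9): P, Q, R, S, T, U, V, W, X
  1-simplices (27): PQ, PR, PS, PU, PW, PX, QR, QT, QU, QV, QX, RS, RT, RV, RW, ST, SU, SW, SX, TU, TV, TX, UV, UW, VW, VX, WX
  2-simplices (18): PQR, PQX, PRS, PSU, PUW, PWX, QRT, QTU, QUV, QVX, RSW, RTV, RVW, STU, STX, SWX, TVX, UVW

giving chain groups C_0 ≅ Z^9, C_1 ≅ Z^27, C_2 ≅ Z^18.

The boundary map ∂_1: C_1 → C_0 is given by ∂[p,q] = [q] − [p]. For instance
  ∂PQ = Q − P.
As a 9×27 matrix over Z this has rank 8, with invariant factors (1,1,1,1,1,1,1,1).

∂_2: C_2 → C_1 acts by ∂[p,q,r] = [q,r] − [p,r] + [p,q]. For instance
  ∂STX = TX − SX + ST,
  ∂STU = TU − SU + ST.
The resulting 27×18 matrix has rank 18, and its Smith normal form has invariant factors (1,1,1,1,1,1,1,1,1,1,1,1,1,1,1,1,1,2).

Now H_k = ker ∂_k / im ∂_{k+1}, so:

  H_0: rank C_0 − rank ∂_1 = 9 − 8 = 1, and the invariant factors of ∂_1 are all 1, so H_0 ≅ Z.

H_0 = Z.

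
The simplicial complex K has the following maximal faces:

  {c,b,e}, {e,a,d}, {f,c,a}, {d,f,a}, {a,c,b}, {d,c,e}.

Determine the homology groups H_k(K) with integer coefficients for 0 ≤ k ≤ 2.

Order the vertices as a < b < c < d < e < f. Listing each simplex with vertices in this order, K has dimension 2 with simplices:

  0-simplices (6): a, b, c, d, e, f
  1-simplices (12): ab, ac, ad, ae, af, bc, be, cd, ce, cf, de, df
  2-simplices (6): abc, acf, ade, adf, bce, cde

giving chain groups C_0 ≅ Z^6, C_1 ≅ Z^12, C_2 ≅ Z^6.

The boundary map ∂_1: C_1 → C_0 sends each edge [p,q] (with p < q) to q − p. For instance
  ∂ac = c − a.
The 6×12 boundary matrix has rank 5 and Smith normal form diag(1,1,1,1,1).

Boundary ∂_2: C_2 → C_1 acts by ∂[p,q,r] = [q,r] − [p,r] + [p,q]. For instance
  ∂bce = ce − be + bc,
  ∂cde = de − ce + cd.
This gives a 12×6 integer matrix of rank 6; reducing to Smith normal form yields diagonal entries (1,1,1,1,1,1).

Computing H_k = (kernel of ∂_k) / (image of ∂_{k+1}):

  H_0: rank C_0 − rank ∂_1 = 6 − 5 = 1, and the invariant factors of ∂_1 are all 1, so H_0 ≅ Z.
  H_1: rank ker ∂_1 − rank ∂_2 = (12 − 5) − 6 = 1, and the invariant factors of ∂_2 are all 1, so H_1 ≅ Z.
  H_2: rank ker ∂_2 − rank ∂_3 = (6 − 6) − 0 = 0, and there is no ∂_3, so H_2 ≅ 0.

(K is a triangulation of the cylinder S^1 x I.)

H_0 ≅ Z,  H_1 ≅ Z,  H_2 = 0.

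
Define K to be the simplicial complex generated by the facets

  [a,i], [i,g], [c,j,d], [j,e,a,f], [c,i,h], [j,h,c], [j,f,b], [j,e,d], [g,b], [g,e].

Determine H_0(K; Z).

Order the vertices as a < b < c < d < e < f < g < h < i < j. Listing each simplex with vertices in this order, K has dimension 3 with simplices:

  0-simplices (10): a, b, c, d, e, f, g, h, i, j
  1-simplices (20): ae, af, ai, aj, bf, bg, bj, cd, ch, ci, cj, de, dj, ef, eg, ej, fj, gi, hi, hj
  2-simplices (9): aef, aej, afj, bfj, cdj, chi, chj, dej, efj
  3-simplices (1): aefj

Hence C_0 ≅ Z^10, C_1 ≅ Z^20, C_2 ≅ Z^9, C_3 ≅ Z^1.

Boundary ∂_1: C_1 → C_0 is given by ∂[p,q] = [q] − [p]. For instance
  ∂dj = j − d.
The resulting 10×20 matrix has rank 9, and its Smith normal form has invariant factors (1,1,1,1,1,1,1,1,1).

∂_2: C_2 → C_1 sends each 2-simplex [p,q,r] to [q,r] − [p,r] + [p,q]. For instance
  ∂chj = hj − cj + ch,
  ∂aej = ej − aj + ae.
As a 20×9 matrix over Z this has rank 8, with invariant factors (1,1,1,1,1,1,1,1).

Boundary ∂_3: C_3 → C_2 sends each 3-simplex σ to the alternating sum Σ_i (−1)^i (σ with its i-th vertex removed). For instance
  ∂aefj = efj − afj + aej − aef.
The resulting 9×1 matrix has rank 1, and its Smith normal form has invariant factors (1).

Now H_k = ker ∂_k / im ∂_{k+1}, so:

  H_0: rank C_0 − rank ∂_1 = 10 − 9 = 1, and the invariant factors of ∂_1 are all 1, so H_0 ≅ Z.

H_0 ≅ Z.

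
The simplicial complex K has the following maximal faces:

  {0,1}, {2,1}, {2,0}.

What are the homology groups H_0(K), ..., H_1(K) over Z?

H_0 ≅ Z,  H_1 ≅ Z.

K has 3 vertices, 3 edges.
rank ∂_0 = 0, rank ∂_1 = 2 ⇒ b_0 = 3 − 0 − 2 = 1; all invariant factors of ∂_1 are 1 so no torsion. So H_0 ≅ Z.
rank ∂_1 = 2, rank ∂_2 = 0 ⇒ b_1 = 3 − 2 − 0 = 1. So H_1 ≅ Z.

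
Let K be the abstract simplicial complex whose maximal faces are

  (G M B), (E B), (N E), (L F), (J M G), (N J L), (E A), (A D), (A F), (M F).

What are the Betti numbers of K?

b_0 = 1, b_1 = 3, b_2 = 0.

Order the vertices as A < B < D < E < F < G < J < L < M < N. Listing each simplex with vertices in this order, K has dimension 2 with simplices:

  0-simplices (10): A, B, D, E, F, G, J, L, M, N
  1-simplices (15): AD, AE, AF, BE, BG, BM, EN, FL, FM, GJ, GM, JL, JM, JN, LN
  2-simplices (3): BGM, GJM, JLN

Hence C_0 ≅ Z^10, C_1 ≅ Z^15, C_2 ≅ Z^3.

Boundary ∂_1: C_1 → C_0 maps an edge to its endpoints' difference, ∂[p,q] = q − p.
This gives a 10×15 integer matrix of rank 9; reducing to Smith normal form yields diagonal entries (1,1,1,1,1,1,1,1,1).

The boundary map ∂_2: C_2 → C_1 sends each 2-simplex [p,q,r] to [q,r] − [p,r] + [p,q]. For instance
  ∂GJM = JM − GM + GJ,
  ∂BGM = GM − BM + BG.
The resulting 15×3 matrix has rank 3, and its Smith normal form has invariant factors (1,1,1).

Computing H_k = (kernel of ∂_k) / (image of ∂_{k+1}):

  H_0: rank C_0 − rank ∂_1 = 10 − 9 = 1, and the invariant factors of ∂_1 are all 1, so H_0 ≅ Z.
  H_1: rank ker ∂_1 − rank ∂_2 = (15 − 9) − 3 = 3, and the invariant factors of ∂_2 are all 1, so H_1 ≅ Z^3.
  H_2: rank ker ∂_2 − rank ∂_3 = (3 − 3) − 0 = 0, and there is no ∂_3, so H_2 ≅ 0.

Hence the Betti numbers are b_0 = 1, b_1 = 3, b_2 = 0.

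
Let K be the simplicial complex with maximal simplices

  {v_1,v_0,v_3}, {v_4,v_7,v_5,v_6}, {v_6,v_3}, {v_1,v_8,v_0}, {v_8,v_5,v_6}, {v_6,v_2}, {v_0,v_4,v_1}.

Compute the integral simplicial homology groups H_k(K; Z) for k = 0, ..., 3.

H_0 ≅ Z,  H_1 ≅ Z^2,  H_2 = 0,  H_3 = 0.

K has 9 vertices, 17 edges, 8 triangles, 1 3-simplex.
rank ∂_0 = 0, rank ∂_1 = 8 ⇒ b_0 = 9 − 0 − 8 = 1; all invariant factors of ∂_1 are 1 so no torsion. So H_0 ≅ Z.
rank ∂_1 = 8, rank ∂_2 = 7 ⇒ b_1 = 17 − 8 − 7 = 2; all invariant factors of ∂_2 are 1 so no torsion. So H_1 ≅ Z^2.
rank ∂_2 = 7, rank ∂_3 = 1 ⇒ b_2 = 8 − 7 − 1 = 0; all invariant factors of ∂_3 are 1 so no torsion. So H_2 ≅ 0.
rank ∂_3 = 1, rank ∂_4 = 0 ⇒ b_3 = 1 − 1 − 0 = 0. So H_3 ≅ 0.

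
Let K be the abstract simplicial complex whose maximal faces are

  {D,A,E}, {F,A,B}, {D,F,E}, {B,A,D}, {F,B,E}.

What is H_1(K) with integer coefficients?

We work with the vertex ordering A < B < D < E < F. The simplices of K, each written with vertices in increasing order, are:

  0-simplices (5): A, B, D, E, F
  1-simplices (10): AB, AD, AE, AF, BD, BE, BF, DE, DF, EF
  2-simplices (5): ABD, ABF, ADE, BEF, DEF

so the chain groups are C_0 ≅ Z^5, C_1 ≅ Z^10, C_2 ≅ Z^5.

Boundary ∂_1: C_1 → C_0 maps an edge to its endpoints' difference, ∂[p,q] = q − p.
The 5×10 boundary matrix has rank 4 and Smith normal form diag(1,1,1,1).

∂_2: C_2 → C_1 sends each 2-simplex [p,q,r] to [q,r] − [p,r] + [p,q]. For instance
  ∂BEF = EF − BF + BE,
  ∂ABF = BF − AF + AB.
As a 10×5 matrix over Z this has rank 5, with invariant factors (1,1,1,1,1).

Now H_k = ker ∂_k / im ∂_{k+1}, so:

  H_1: rank ker ∂_1 − rank ∂_2 = (10 − 4) − 5 = 1, and the invariant factors of ∂_2 are all 1, so H_1 ≅ Z.

(K is a triangulation of the Möbius band.)

H_1 ≅ Z.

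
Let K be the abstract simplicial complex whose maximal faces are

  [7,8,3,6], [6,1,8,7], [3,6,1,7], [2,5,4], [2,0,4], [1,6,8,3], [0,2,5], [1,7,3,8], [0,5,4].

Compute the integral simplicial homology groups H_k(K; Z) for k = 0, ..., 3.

H_0 ≅ Z^2,  H_1 = 0,  H_2 ≅ Z,  H_3 ≅ Z.

Take the total order 0 < 1 < 2 < 3 < 4 < 5 < 6 < 7 < 8 on the vertex set. Then K (dimension 3) consists of the simplices:

  0-simplices (9): [0], [1], [2], [3], [4], [5], [6], [7], [8]
  1-simplices (16): [0,2], [0,4], [0,5], [1,3], [1,6], [1,7], [1,8], [2,4], [2,5], [3,6], [3,7], [3,8], [4,5], [6,7], [6,8], [7,8]
  2-simplices (14): [0,2,4], [0,2,5], [0,4,5], [1,3,6], [1,3,7], [1,3,8], [1,6,7], [1,6,8], [1,7,8], [2,4,5], [3,6,7], [3,6,8], [3,7,8], [6,7,8]
  3-simplices (5): [1,3,6,7], [1,3,6,8], [1,3,7,8], [1,6,7,8], [3,6,7,8]

so the chain groups are C_0 ≅ Z^9, C_1 ≅ Z^16, C_2 ≅ Z^14, C_3 ≅ Z^5.

∂_1: C_1 → C_0 is given by ∂[p,q] = [q] − [p]. For instance
  ∂[6,7] = [7] − [6].
The resulting 9×16 matrix has rank 7, and its Smith normal form has invariant factors (1,1,1,1,1,1,1).

Boundary ∂_2: C_2 → C_1 sends each 2-simplex [p,q,r] to [q,r] − [p,r] + [p,q]. For instance
  ∂[0,2,5] = [2,5] − [0,5] + [0,2],
  ∂[3,6,8] = [6,8] − [3,8] + [3,6].
The resulting 16×14 matrix has rank 9, and its Smith normal form has invariant factors (1,1,1,1,1,1,1,1,1).

The boundary map ∂_3: C_3 → C_2 sends each 3-simplex σ to the alternating sum Σ_i (−1)^i (σ with its i-th vertex removed). For instance
  ∂[3,6,7,8] = [6,7,8] − [3,7,8] + [3,6,8] − [3,6,7],
  ∂[1,3,7,8] = [3,7,8] − [1,7,8] + [1,3,8] − [1,3,7].
The resulting 14×5 matrix has rank 4, and its Smith normal form has invariant factors (1,1,1,1).

Reading off H_k = ker ∂_k / im ∂_{k+1}:

  H_0: rank C_0 − rank ∂_1 = 9 − 7 = 2, and the invariant factors of ∂_1 are all 1, so H_0 ≅ Z^2.
  H_1: rank ker ∂_1 − rank ∂_2 = (16 − 7) − 9 = 0, and the invariant factors of ∂_2 are all 1, so H_1 ≅ 0.
  H_2: rank ker ∂_2 − rank ∂_3 = (14 − 9) − 4 = 1, and the invariant factors of ∂_3 are all 1, so H_2 ≅ Z.
  H_3: rank ker ∂_3 − rank ∂_4 = (5 − 4) − 0 = 1, and there is no ∂_4, so H_3 ≅ Z.

(K is a triangulation of the disjoint union of the 3-sphere S^3 and the 2-sphere S^2.)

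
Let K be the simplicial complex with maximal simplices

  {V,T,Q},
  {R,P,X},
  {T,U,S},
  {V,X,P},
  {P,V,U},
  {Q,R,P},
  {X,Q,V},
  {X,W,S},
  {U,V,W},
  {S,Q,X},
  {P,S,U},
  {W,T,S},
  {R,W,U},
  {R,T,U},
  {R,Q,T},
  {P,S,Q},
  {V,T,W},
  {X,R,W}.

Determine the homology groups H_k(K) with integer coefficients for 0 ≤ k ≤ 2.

Order the vertices as P < Q < R < S < T < U < V < W < X. Listing each simplex with vertices in this order, K has dimension 2 with simplices:

  0-simplices (9): P, Q, R, S, T, U, V, W, X
  1-simplices (27): PQ, PR, PS, PU, PV, PX, QR, QS, QT, QV, QX, RT, RU, RW, RX, ST, SU, SW, SX, TU, TV, TW, UV, UW, VW, VX, WX
  2-simplices (18): PQR, PQS, PRX, PSU, PUV, PVX, QRT, QSX, QTV, QVX, RTU, RUW, RWX, STU, STW, SWX, TVW, UVW

giving chain groups C_0 ≅ Z^9, C_1 ≅ Z^27, C_2 ≅ Z^18.

The boundary map ∂_1: C_1 → C_0 is given by ∂[p,q] = [q] − [p].
This gives a 9×27 integer matrix of rank 8; reducing to Smith normal form yields diagonal entries (1,1,1,1,1,1,1,1).

Boundary ∂_2: C_2 → C_1 maps a triangle to the signed sum of its edges. For instance
  ∂SWX = WX − SX + SW,
  ∂PRX = RX − PX + PR.
The resulting 27×18 matrix has rank 18, and its Smith normal form has invariant factors (1,1,1,1,1,1,1,1,1,1,1,1,1,1,1,1,1,2).

Now H_k = ker ∂_k / im ∂_{k+1}, so:

  H_0: rank C_0 − rank ∂_1 = 9 − 8 = 1, and the invariant factors of ∂_1 are all 1, so H_0 ≅ Z.
  H_1: rank ker ∂_1 − rank ∂_2 = (27 − 8) − 18 = 1, and ∂_2 has invariant factor 2 > 1, so H_1 ≅ Z ⊕ Z/2.
  H_2: rank ker ∂_2 − rank ∂_3 = (18 − 18) − 0 = 0, and there is no ∂_3, so H_2 ≅ 0.

(K is a triangulation of the Klein bottle.)

H_0 ≅ Z,  H_1 ≅ Z ⊕ Z/2,  H_2 = 0.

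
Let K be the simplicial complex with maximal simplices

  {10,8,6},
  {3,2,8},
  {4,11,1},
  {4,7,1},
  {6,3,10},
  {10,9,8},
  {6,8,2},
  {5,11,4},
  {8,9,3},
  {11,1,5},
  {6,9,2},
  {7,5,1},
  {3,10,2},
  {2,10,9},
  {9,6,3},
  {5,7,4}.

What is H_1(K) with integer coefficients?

Take the total order 1 < 2 < 3 < 4 < 5 < 6 < 7 < 8 < 9 < 10 < 11 on the vertex set. Then K (dimension 2) consists of the simplices:

  0-simplices (11): [1], [2], [3], [4], [5], [6], [7], [8], [9], [10], [11]
  1-simplices (24): (24 of them)
  2-simplices (16): [1,4,7], [1,4,11], [1,5,7], [1,5,11], [2,3,8], [2,3,10], [2,6,8], [2,6,9], [2,9,10], [3,6,9], [3,6,10], [3,8,9], [4,5,7], [4,5,11], [6,8,10], [8,9,10]

so the chain groups are C_0 ≅ Z^11, C_1 ≅ Z^24, C_2 ≅ Z^16.

The boundary map ∂_1: C_1 → C_0 is given by ∂[p,q] = [q] − [p]. For instance
  ∂[6,10] = [10] − [6].
This gives a 11×24 integer matrix of rank 9; reducing to Smith normal form yields diagonal entries (1,1,1,1,1,1,1,1,1).

∂_2: C_2 → C_1 acts by ∂[p,q,r] = [q,r] − [p,r] + [p,q]. For instance
  ∂[3,6,9] = [6,9] − [3,9] + [3,6],
  ∂[2,6,9] = [6,9] − [2,9] + [2,6].
The 24×16 boundary matrix has rank 15 and Smith normal form diag(1,1,1,1,1,1,1,1,1,1,1,1,1,1,2).

Computing H_k = (kernel of ∂_k) / (image of ∂_{k+1}):

  H_1: rank ker ∂_1 − rank ∂_2 = (24 − 9) − 15 = 0, and ∂_2 has invariant factor 2 > 1, so H_1 = Z/2.

H_1 = Z/2.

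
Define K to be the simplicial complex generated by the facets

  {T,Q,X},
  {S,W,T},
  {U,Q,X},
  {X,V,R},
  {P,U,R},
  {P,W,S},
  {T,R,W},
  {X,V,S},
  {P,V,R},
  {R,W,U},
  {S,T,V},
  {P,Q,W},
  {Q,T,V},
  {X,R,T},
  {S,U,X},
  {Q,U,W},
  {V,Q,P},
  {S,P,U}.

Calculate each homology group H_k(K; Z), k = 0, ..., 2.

H_0 = Z,  H_1 = Z ⊕ Z/2Z,  H_2 = 0.

K has 9 vertices, 27 edges, 18 triangles.
rank ∂_0 = 0, rank ∂_1 = 8 ⇒ b_0 = 9 − 0 − 8 = 1; all invariant factors of ∂_1 are 1 so no torsion. So H_0 = Z.
rank ∂_1 = 8, rank ∂_2 = 18 ⇒ b_1 = 27 − 8 − 18 = 1; ∂_2 has invariant factor(s) [2] giving torsion. So H_1 = Z ⊕ Z/2Z.
rank ∂_2 = 18, rank ∂_3 = 0 ⇒ b_2 = 18 − 18 − 0 = 0. So H_2 = 0.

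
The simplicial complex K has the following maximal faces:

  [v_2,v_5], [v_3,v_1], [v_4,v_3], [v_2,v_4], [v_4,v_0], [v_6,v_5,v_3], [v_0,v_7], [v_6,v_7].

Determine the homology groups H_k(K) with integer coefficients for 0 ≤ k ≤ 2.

Order the vertices as v_0 < v_1 < v_2 < v_3 < v_4 < v_5 < v_6 < v_7. Listing each simplex with vertices in this order, K has dimension 2 with simplices:

  0-simplices (8): [v_0], [v_1], [v_2], [v_3], [v_4], [v_5], [v_6], [v_7]
  1-simplices (10): [v_0,v_4], [v_0,v_7], [v_1,v_3], [v_2,v_4], [v_2,v_5], [v_3,v_4], [v_3,v_5], [v_3,v_6], [v_5,v_6], [v_6,v_7]
  2-simplices (1): [v_3,v_5,v_6]

Hence C_0 ≅ Z^8, C_1 ≅ Z^10, C_2 ≅ Z^1.

Boundary ∂_1: C_1 → C_0 sends each edge [p,q] (with p < q) to q − p. For instance
  ∂[v_3,v_4] = [v_4] − [v_3].
This gives a 8×10 integer matrix of rank 7; reducing to Smith normal form yields diagonal entries (1,1,1,1,1,1,1).

Boundary ∂_2: C_2 → C_1 maps a triangle to the signed sum of its edges. For instance
  ∂[v_3,v_5,v_6] = [v_5,v_6] − [v_3,v_6] + [v_3,v_5].
The resulting 10×1 matrix has rank 1, and its Smith normal form has invariant factors (1).

Computing H_k = (kernel of ∂_k) / (image of ∂_{k+1}):

  H_0: rank C_0 − rank ∂_1 = 8 − 7 = 1, and the invariant factors of ∂_1 are all 1, so H_0 ≅ Z.
  H_1: rank ker ∂_1 − rank ∂_2 = (10 − 7) − 1 = 2, and the invariant factors of ∂_2 are all 1, so H_1 ≅ Z^2.
  H_2: rank ker ∂_2 − rank ∂_3 = (1 − 1) − 0 = 0, and there is no ∂_3, so H_2 ≅ 0.

H_0 ≅ Z,  H_1 ≅ Z^2,  H_2 = 0.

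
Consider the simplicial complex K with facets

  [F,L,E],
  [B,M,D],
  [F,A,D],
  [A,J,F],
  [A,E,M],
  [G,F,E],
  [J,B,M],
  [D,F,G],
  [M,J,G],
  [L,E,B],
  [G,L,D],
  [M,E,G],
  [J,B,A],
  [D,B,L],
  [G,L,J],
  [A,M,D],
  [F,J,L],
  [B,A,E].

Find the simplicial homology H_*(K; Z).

Fix the vertex order A < B < D < E < F < G < J < L < M and write every simplex with vertices in increasing order. Then dim K = 2 and the simplices of K are:

  0-simplices (9): A, B, D, E, F, G, J, L, M
  1-simplices (27): AB, AD, AE, AF, AJ, AM, BD, BE, BJ, BL, BM, DF, DG, DL, DM, EF, EG, EL, EM, FG, FJ, FL, GJ, GL, GM, JL, JM
  2-simplices (18): ABE, ABJ, ADF, ADM, AEM, AFJ, BDL, BDM, BEL, BJM, DFG, DGL, EFG, EFL, EGM, FJL, GJL, GJM

giving chain groups C_0 ≅ Z^9, C_1 ≅ Z^27, C_2 ≅ Z^18.

∂_1: C_1 → C_0 maps an edge to its endpoints' difference, ∂[p,q] = q − p.
As a 9×27 matrix over Z this has rank 8, with invariant factors (1,1,1,1,1,1,1,1).

The boundary map ∂_2: C_2 → C_1 maps a triangle to the signed sum of its edges. For instance
  ∂ABE = BE − AE + AB,
  ∂BDM = DM − BM + BD.
The 27×18 boundary matrix has rank 18 and Smith normal form diag(1,1,1,1,1,1,1,1,1,1,1,1,1,1,1,1,1,2).

Computing H_k = (kernel of ∂_k) / (image of ∂_{k+1}):

  H_0: rank C_0 − rank ∂_1 = 9 − 8 = 1, and the invariant factors of ∂_1 are all 1, so H_0 ≅ Z.
  H_1: rank ker ∂_1 − rank ∂_2 = (27 − 8) − 18 = 1, and ∂_2 has invariant factor 2 > 1, so H_1 ≅ Z ⊕ Z/2.
  H_2: rank ker ∂_2 − rank ∂_3 = (18 − 18) − 0 = 0, and there is no ∂_3, so H_2 ≅ 0.

As a check, the Euler characteristic is 9 − 27 + 18 = 0, which agrees with 1 − 1 + 0 = 0.

H_0 = Z,  H_1 = Z ⊕ Z/2,  H_2 = 0.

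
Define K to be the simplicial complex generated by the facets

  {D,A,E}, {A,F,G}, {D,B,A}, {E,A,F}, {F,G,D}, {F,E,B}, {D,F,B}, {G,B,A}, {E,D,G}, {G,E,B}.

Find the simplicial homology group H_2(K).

H_2 = 0.

Take the total order A < B < D < E < F < G on the vertex set. Then K (dimension 2) consists of the simplices:

  0-simplices (6): A, B, D, E, F, G
  1-simplices (15): AB, AD, AE, AF, AG, BD, BE, BF, BG, DE, DF, DG, EF, EG, FG
  2-simplices (10): ABD, ABG, ADE, AEF, AFG, BDF, BEF, BEG, DEG, DFG

giving chain groups C_0 ≅ Z^6, C_1 ≅ Z^15, C_2 ≅ Z^10.

The boundary map ∂_1: C_1 → C_0 sends each edge [p,q] (with p < q) to q − p.
The resulting 6×15 matrix has rank 5, and its Smith normal form has invariant factors (1,1,1,1,1).

∂_2: C_2 → C_1 maps a triangle to the signed sum of its edges. For instance
  ∂BEG = EG − BG + BE,
  ∂DEG = EG − DG + DE.
The 15×10 boundary matrix has rank 10 and Smith normal form diag(1,1,1,1,1,1,1,1,1,2).

Now H_k = ker ∂_k / im ∂_{k+1}, so:

  H_2: rank ker ∂_2 − rank ∂_3 = (10 − 10) − 0 = 0, and there is no ∂_3, so H_2 ≅ 0.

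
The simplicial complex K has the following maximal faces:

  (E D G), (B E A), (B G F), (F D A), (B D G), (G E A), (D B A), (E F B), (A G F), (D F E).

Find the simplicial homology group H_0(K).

H_0 = Z.

Order the vertices as A < B < D < E < F < G. Listing each simplex with vertices in this order, K has dimension 2 with simplices:

  0-simplices (6): A, B, D, E, F, G
  1-simplices (15): AB, AD, AE, AF, AG, BD, BE, BF, BG, DE, DF, DG, EF, EG, FG
  2-simplices (10): ABD, ABE, ADF, AEG, AFG, BDG, BEF, BFG, DEF, DEG

giving chain groups C_0 ≅ Z^6, C_1 ≅ Z^15, C_2 ≅ Z^10.

Boundary ∂_1: C_1 → C_0 is given by ∂[p,q] = [q] − [p]. For instance
  ∂AD = D − A.
The resulting 6×15 matrix has rank 5, and its Smith normal form has invariant factors (1,1,1,1,1).

The boundary map ∂_2: C_2 → C_1 acts by ∂[p,q,r] = [q,r] − [p,r] + [p,q]. For instance
  ∂DEG = EG − DG + DE,
  ∂BEF = EF − BF + BE.
As a 15×10 matrix over Z this has rank 10, with invariant factors (1,1,1,1,1,1,1,1,1,2).

From H_k ≅ ker(∂_k) / im(∂_{k+1}) we obtain:

  H_0: rank C_0 − rank ∂_1 = 6 − 5 = 1, and the invariant factors of ∂_1 are all 1, so H_0 ≅ Z.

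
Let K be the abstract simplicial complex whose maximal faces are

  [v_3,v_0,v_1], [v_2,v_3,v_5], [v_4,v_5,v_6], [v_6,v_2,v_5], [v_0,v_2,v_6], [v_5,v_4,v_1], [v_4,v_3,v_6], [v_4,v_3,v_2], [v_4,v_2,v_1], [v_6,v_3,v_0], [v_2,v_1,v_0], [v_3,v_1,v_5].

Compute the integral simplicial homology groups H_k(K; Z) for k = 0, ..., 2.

We work with the vertex ordering v_0 < v_1 < v_2 < v_3 < v_4 < v_5 < v_6. The simplices of K, each written with vertices in increasing order, are:

  0-simplices (7): [v_0], [v_1], [v_2], [v_3], [v_4], [v_5], [v_6]
  1-simplices (18): (18 of them)
  2-simplices (12): (12 of them)

giving chain groups C_0 ≅ Z^7, C_1 ≅ Z^18, C_2 ≅ Z^12.

The boundary map ∂_1: C_1 → C_0 maps an edge to its endpoints' difference, ∂[p,q] = q − p. For instance
  ∂[v_2,v_4] = [v_4] − [v_2].
This gives a 7×18 integer matrix of rank 6; reducing to Smith normal form yields diagonal entries (1,1,1,1,1,1).

The boundary map ∂_2: C_2 → C_1 acts by ∂[p,q,r] = [q,r] − [p,r] + [p,q]. For instance
  ∂[v_0,v_2,v_6] = [v_2,v_6] − [v_0,v_6] + [v_0,v_2],
  ∂[v_1,v_3,v_5] = [v_3,v_5] − [v_1,v_5] + [v_1,v_3].
The resulting 18×12 matrix has rank 12, and its Smith normal form has invariant factors (1,1,1,1,1,1,1,1,1,1,1,2).

Now H_k = ker ∂_k / im ∂_{k+1}, so:

  H_0: rank C_0 − rank ∂_1 = 7 − 6 = 1, and the invariant factors of ∂_1 are all 1, so H_0 = Z.
  H_1: rank ker ∂_1 − rank ∂_2 = (18 − 6) − 12 = 0, and ∂_2 has invariant factor 2 > 1, so H_1 = Z/2.
  H_2: rank ker ∂_2 − rank ∂_3 = (12 − 12) − 0 = 0, and there is no ∂_3, so H_2 = 0.

As a check, the Euler characteristic is 7 − 18 + 12 = 1, which agrees with 1 − 0 + 0 = 1.

H_0 = Z,  H_1 = Z/2,  H_2 = 0.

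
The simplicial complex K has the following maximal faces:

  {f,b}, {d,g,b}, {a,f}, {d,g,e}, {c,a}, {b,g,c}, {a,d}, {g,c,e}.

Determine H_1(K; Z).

H_1 = Z^2.

We work with the vertex ordering a < b < c < d < e < f < g. The simplices of K, each written with vertices in increasing order, are:

  0-simplices (7): a, b, c, d, e, f, g
  1-simplices (12): ac, ad, af, bc, bd, bf, bg, ce, cg, de, dg, eg
  2-simplices (4): bcg, bdg, ceg, deg

giving chain groups C_0 ≅ Z^7, C_1 ≅ Z^12, C_2 ≅ Z^4.

The boundary map ∂_1: C_1 → C_0 is given by ∂[p,q] = [q] − [p]. For instance
  ∂af = f − a.
As a 7×12 matrix over Z this has rank 6, with invariant factors (1,1,1,1,1,1).

Boundary ∂_2: C_2 → C_1 sends each 2-simplex [p,q,r] to [q,r] − [p,r] + [p,q]. For instance
  ∂deg = eg − dg + de,
  ∂bdg = dg − bg + bd.
As a 12×4 matrix over Z this has rank 4, with invariant factors (1,1,1,1).

From H_k ≅ ker(∂_k) / im(∂_{k+1}) we obtain:

  H_1: rank ker ∂_1 − rank ∂_2 = (12 − 6) − 4 = 2, and the invariant factors of ∂_2 are all 1, so H_1 = Z^2.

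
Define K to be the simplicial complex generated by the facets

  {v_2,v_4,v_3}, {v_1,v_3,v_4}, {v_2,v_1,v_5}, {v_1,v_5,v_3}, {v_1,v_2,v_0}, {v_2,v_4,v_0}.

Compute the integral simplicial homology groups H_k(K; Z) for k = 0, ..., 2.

H_0 ≅ Z,  H_1 ≅ Z,  H_2 = 0.

Order the vertices as v_0 < v_1 < v_2 < v_3 < v_4 < v_5. Listing each simplex with vertices in this order, K has dimension 2 with simplices:

  0-simplices (6): [v_0], [v_1], [v_2], [v_3], [v_4], [v_5]
  1-simplices (12): [v_0,v_1], [v_0,v_2], [v_0,v_4], [v_1,v_2], [v_1,v_3], [v_1,v_4], [v_1,v_5], [v_2,v_3], [v_2,v_4], [v_2,v_5], [v_3,v_4], [v_3,v_5]
  2-simplices (6): [v_0,v_1,v_2], [v_0,v_2,v_4], [v_1,v_2,v_5], [v_1,v_3,v_4], [v_1,v_3,v_5], [v_2,v_3,v_4]

so the chain groups are C_0 ≅ Z^6, C_1 ≅ Z^12, C_2 ≅ Z^6.

∂_1: C_1 → C_0 sends each edge [p,q] (with p < q) to q − p.
The resulting 6×12 matrix has rank 5, and its Smith normal form has invariant factors (1,1,1,1,1).

Boundary ∂_2: C_2 → C_1 maps a triangle to the signed sum of its edges. For instance
  ∂[v_0,v_2,v_4] = [v_2,v_4] − [v_0,v_4] + [v_0,v_2],
  ∂[v_1,v_3,v_5] = [v_3,v_5] − [v_1,v_5] + [v_1,v_3].
As a 12×6 matrix over Z this has rank 6, with invariant factors (1,1,1,1,1,1).

Now H_k = ker ∂_k / im ∂_{k+1}, so:

  H_0: rank C_0 − rank ∂_1 = 6 − 5 = 1, and the invariant factors of ∂_1 are all 1, so H_0 = Z.
  H_1: rank ker ∂_1 − rank ∂_2 = (12 − 5) − 6 = 1, and the invariant factors of ∂_2 are all 1, so H_1 = Z.
  H_2: rank ker ∂_2 − rank ∂_3 = (6 − 6) − 0 = 0, and there is no ∂_3, so H_2 = 0.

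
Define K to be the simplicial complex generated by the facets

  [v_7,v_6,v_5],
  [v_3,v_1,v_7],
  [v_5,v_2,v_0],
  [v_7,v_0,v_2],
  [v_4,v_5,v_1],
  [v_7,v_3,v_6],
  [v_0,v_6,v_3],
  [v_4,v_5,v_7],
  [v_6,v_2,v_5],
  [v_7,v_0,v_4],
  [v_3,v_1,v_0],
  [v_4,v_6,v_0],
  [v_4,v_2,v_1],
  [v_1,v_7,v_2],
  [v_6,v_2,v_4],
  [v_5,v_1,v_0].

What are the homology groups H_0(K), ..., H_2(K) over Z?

H_0 ≅ Z,  H_1 ≅ Z^2,  H_2 ≅ Z.

Fix the vertex order v_0 < v_1 < v_2 < v_3 < v_4 < v_5 < v_6 < v_7 and write every simplex with vertices in increasing order. Then dim K = 2 and the simplices of K are:

  0-simplices (8): [v_0], [v_1], [v_2], [v_3], [v_4], [v_5], [v_6], [v_7]
  1-simplices (24): (24 of them)
  2-simplices (16): (16 of them)

so the chain groups are C_0 ≅ Z^8, C_1 ≅ Z^24, C_2 ≅ Z^16.

∂_1: C_1 → C_0 is given by ∂[p,q] = [q] − [p]. For instance
  ∂[v_0,v_5] = [v_5] − [v_0].
This gives a 8×24 integer matrix of rank 7; reducing to Smith normal form yields diagonal entries (1,1,1,1,1,1,1).

Boundary ∂_2: C_2 → C_1 sends each 2-simplex [p,q,r] to [q,r] − [p,r] + [p,q]. For instance
  ∂[v_1,v_2,v_7] = [v_2,v_7] − [v_1,v_7] + [v_1,v_2],
  ∂[v_3,v_6,v_7] = [v_6,v_7] − [v_3,v_7] + [v_3,v_6].
The 24×16 boundary matrix has rank 15 and Smith normal form diag(1,1,1,1,1,1,1,1,1,1,1,1,1,1,1).

From H_k ≅ ker(∂_k) / im(∂_{k+1}) we obtain:

  H_0: rank C_0 − rank ∂_1 = 8 − 7 = 1, and the invariant factors of ∂_1 are all 1, so H_0 ≅ Z.
  H_1: rank ker ∂_1 − rank ∂_2 = (24 − 7) − 15 = 2, and the invariant factors of ∂_2 are all 1, so H_1 ≅ Z^2.
  H_2: rank ker ∂_2 − rank ∂_3 = (16 − 15) − 0 = 1, and there is no ∂_3, so H_2 ≅ Z.

As a check, the Euler characteristic is 8 − 24 + 16 = 0, which agrees with 1 − 2 + 1 = 0.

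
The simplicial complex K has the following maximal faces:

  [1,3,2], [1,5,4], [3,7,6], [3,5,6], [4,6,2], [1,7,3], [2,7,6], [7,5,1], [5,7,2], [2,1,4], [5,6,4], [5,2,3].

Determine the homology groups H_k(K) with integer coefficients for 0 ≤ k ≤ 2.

H_0 ≅ Z,  H_1 ≅ Z/2Z,  H_2 = 0.

Take the total order 1 < 2 < 3 < 4 < 5 < 6 < 7 on the vertex set. Then K (dimension 2) consists of the simplices:

  0-simplices (7): [1], [2], [3], [4], [5], [6], [7]
  1-simplices (18): [1,2], [1,3], [1,4], [1,5], [1,7], [2,3], [2,4], [2,5], [2,6], [2,7], [3,5], [3,6], [3,7], [4,5], [4,6], [5,6], [5,7], [6,7]
  2-simplices (12): [1,2,3], [1,2,4], [1,3,7], [1,4,5], [1,5,7], [2,3,5], [2,4,6], [2,5,7], [2,6,7], [3,5,6], [3,6,7], [4,5,6]

Hence C_0 ≅ Z^7, C_1 ≅ Z^18, C_2 ≅ Z^12.

The boundary map ∂_1: C_1 → C_0 sends each edge [p,q] (with p < q) to q − p. For instance
  ∂[4,6] = [6] − [4].
As a 7×18 matrix over Z this has rank 6, with invariant factors (1,1,1,1,1,1).

The boundary map ∂_2: C_2 → C_1 maps a triangle to the signed sum of its edges. For instance
  ∂[2,3,5] = [3,5] − [2,5] + [2,3],
  ∂[3,5,6] = [5,6] − [3,6] + [3,5].
This gives a 18×12 integer matrix of rank 12; reducing to Smith normal form yields diagonal entries (1,1,1,1,1,1,1,1,1,1,1,2).

Now H_k = ker ∂_k / im ∂_{k+1}, so:

  H_0: rank C_0 − rank ∂_1 = 7 − 6 = 1, and the invariant factors of ∂_1 are all 1, so H_0 = Z.
  H_1: rank ker ∂_1 − rank ∂_2 = (18 − 6) − 12 = 0, and ∂_2 has invariant factor 2 > 1, so H_1 = Z/2Z.
  H_2: rank ker ∂_2 − rank ∂_3 = (12 − 12) − 0 = 0, and there is no ∂_3, so H_2 = 0.

(K is a triangulation of the real projective plane RP^2.)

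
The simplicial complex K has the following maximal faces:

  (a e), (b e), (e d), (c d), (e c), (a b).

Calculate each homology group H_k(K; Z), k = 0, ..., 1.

H_0 = Z,  H_1 = Z^2.

We work with the vertex ordering a < b < c < d < e. The simplices of K, each written with vertices in increasing order, are:

  0-simplices (5): a, b, c, d, e
  1-simplices (6): ab, ae, be, cd, ce, de

so the chain groups are C_0 ≅ Z^5, C_1 ≅ Z^6.

Boundary ∂_1: C_1 → C_0 maps an edge to its endpoints' difference, ∂[p,q] = q − p.
The 5×6 boundary matrix has rank 4 and Smith normal form diag(1,1,1,1).

From H_k ≅ ker(∂_k) / im(∂_{k+1}) we obtain:

  H_0: rank C_0 − rank ∂_1 = 5 − 4 = 1, and the invariant factors of ∂_1 are all 1, so H_0 = Z.
  H_1: rank ker ∂_1 − rank ∂_2 = (6 − 4) − 0 = 2, and there is no ∂_2, so H_1 = Z^2.

As a check, the Euler characteristic is 5 − 6 = -1, which agrees with 1 − 2 = -1.
(K is a triangulation of a wedge of 2 circles.)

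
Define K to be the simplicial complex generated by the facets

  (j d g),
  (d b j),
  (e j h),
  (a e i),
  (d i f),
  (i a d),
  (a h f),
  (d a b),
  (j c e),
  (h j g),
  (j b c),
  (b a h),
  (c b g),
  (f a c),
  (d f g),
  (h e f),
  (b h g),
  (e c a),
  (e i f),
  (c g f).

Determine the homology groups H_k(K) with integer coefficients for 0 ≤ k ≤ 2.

H_0 = Z,  H_1 = Z × Z/2,  H_2 = 0.

Take the total order a < b < c < d < e < f < g < h < i < j on the vertex set. Then K (dimension 2) consists of the simplices:

  0-simplices (10): a, b, c, d, e, f, g, h, i, j
  1-simplices (30): ab, ac, ad, ae, af, ah, ai, bc, bd, bg, bh, bj, ce, cf, cg, cj, df, dg, di, dj, ef, eh, ei, ej, fg, fh, fi, gh, gj, hj
  2-simplices (20): abd, abh, ace, acf, adi, aei, afh, bcg, bcj, bdj, bgh, cej, cfg, dfg, dfi, dgj, efh, efi, ehj, ghj

giving chain groups C_0 ≅ Z^10, C_1 ≅ Z^30, C_2 ≅ Z^20.

Boundary ∂_1: C_1 → C_0 sends each edge [p,q] (with p < q) to q − p.
This gives a 10×30 integer matrix of rank 9; reducing to Smith normal form yields diagonal entries (1,1,1,1,1,1,1,1,1).

∂_2: C_2 → C_1 maps a triangle to the signed sum of its edges. For instance
  ∂dgj = gj − dj + dg,
  ∂acf = cf − af + ac.
The 30×20 boundary matrix has rank 20 and Smith normal form diag(1,1,1,1,1,1,1,1,1,1,1,1,1,1,1,1,1,1,1,2).

From H_k ≅ ker(∂_k) / im(∂_{k+1}) we obtain:

  H_0: rank C_0 − rank ∂_1 = 10 − 9 = 1, and the invariant factors of ∂_1 are all 1, so H_0 = Z.
  H_1: rank ker ∂_1 − rank ∂_2 = (30 − 9) − 20 = 1, and ∂_2 has invariant factor 2 > 1, so H_1 = Z × Z/2.
  H_2: rank ker ∂_2 − rank ∂_3 = (20 − 20) − 0 = 0, and there is no ∂_3, so H_2 = 0.

As a check, the Euler characteristic is 10 − 30 + 20 = 0, which agrees with 1 − 1 + 0 = 0.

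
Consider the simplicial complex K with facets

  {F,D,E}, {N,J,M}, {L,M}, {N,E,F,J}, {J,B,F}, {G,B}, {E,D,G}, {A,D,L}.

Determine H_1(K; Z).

Take the total order A < B < D < E < F < G < J < L < M < N on the vertex set. Then K (dimension 3) consists of the simplices:

  0-simplices (10): A, B, D, E, F, G, J, L, M, N
  1-simplices (19): AD, AL, BF, BG, BJ, DE, DF, DG, DL, EF, EG, EJ, EN, FJ, FN, JM, JN, LM, MN
  2-simplices (9): ADL, BFJ, DEF, DEG, EFJ, EFN, EJN, FJN, JMN
  3-simplices (1): EFJN

so the chain groups are C_0 ≅ Z^10, C_1 ≅ Z^19, C_2 ≅ Z^9, C_3 ≅ Z^1.

∂_1: C_1 → C_0 sends each edge [p,q] (with p < q) to q − p. For instance
  ∂FN = N − F.
The 10×19 boundary matrix has rank 9 and Smith normal form diag(1,1,1,1,1,1,1,1,1).

Boundary ∂_2: C_2 → C_1 acts by ∂[p,q,r] = [q,r] − [p,r] + [p,q]. For instance
  ∂ADL = DL − AL + AD,
  ∂JMN = MN − JN + JM.
This gives a 19×9 integer matrix of rank 8; reducing to Smith normal form yields diagonal entries (1,1,1,1,1,1,1,1).

Boundary ∂_3: C_3 → C_2 sends each 3-simplex σ to the alternating sum Σ_i (−1)^i (σ with its i-th vertex removed). For instance
  ∂EFJN = FJN − EJN + EFN − EFJ.
This gives a 9×1 integer matrix of rank 1; reducing to Smith normal form yields diagonal entries (1).

From H_k ≅ ker(∂_k) / im(∂_{k+1}) we obtain:

  H_1: rank ker ∂_1 − rank ∂_2 = (19 − 9) − 8 = 2, and the invariant factors of ∂_2 are all 1, so H_1 = Z^2.

H_1 ≅ Z^2.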